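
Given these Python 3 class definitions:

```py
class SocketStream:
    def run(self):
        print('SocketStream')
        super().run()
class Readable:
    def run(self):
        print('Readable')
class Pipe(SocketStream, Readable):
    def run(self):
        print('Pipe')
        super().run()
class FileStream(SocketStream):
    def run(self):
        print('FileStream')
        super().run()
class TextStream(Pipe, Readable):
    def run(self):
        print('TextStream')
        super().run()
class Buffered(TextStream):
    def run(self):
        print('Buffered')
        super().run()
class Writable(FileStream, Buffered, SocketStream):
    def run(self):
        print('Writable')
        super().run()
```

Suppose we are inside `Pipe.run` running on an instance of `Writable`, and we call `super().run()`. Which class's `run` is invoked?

SocketStream

L[Writable] = Writable + merge(L[FileStream], L[Buffered], L[SocketStream], [FileStream Buffered SocketStream])
  take FileStream:  [FileStream SocketStream object] + [Buffered TextStream Pipe SocketStream Readable object] + [SocketStream object] + [FileStream Buffered SocketStream]
  take Buffered:  [SocketStream object] + [Buffered TextStream Pipe SocketStream Readable object] + [SocketStream object] + [Buffered SocketStream]
  take TextStream:  [SocketStream object] + [TextStream Pipe SocketStream Readable object] + [SocketStream object] + [SocketStream]
  take Pipe:  [SocketStream object] + [Pipe SocketStream Readable object] + [SocketStream object] + [SocketStream]
  take SocketStream:  [SocketStream object] + [SocketStream Readable object] + [SocketStream object] + [SocketStream]
  take Readable:  [object] + [Readable object] + [object]
  take object:  [object] + [object] + [object]
MRO: Writable FileStream Buffered TextStream Pipe SocketStream Readable object
super() in Pipe.run on a Writable instance goes to the class after Pipe in Writable's MRO: SocketStream.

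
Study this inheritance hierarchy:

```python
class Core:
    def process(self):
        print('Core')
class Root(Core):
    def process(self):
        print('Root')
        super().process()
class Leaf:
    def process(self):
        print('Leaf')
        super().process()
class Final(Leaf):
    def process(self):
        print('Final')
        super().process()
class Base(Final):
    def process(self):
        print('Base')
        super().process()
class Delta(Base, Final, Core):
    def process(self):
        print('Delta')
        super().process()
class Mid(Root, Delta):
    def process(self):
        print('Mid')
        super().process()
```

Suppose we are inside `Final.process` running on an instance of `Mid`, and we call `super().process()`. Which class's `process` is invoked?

Leaf

L[Mid] = Mid + merge(L[Root], L[Delta], [Root Delta])
  take Root:  [Root Core object] + [Delta Base Final Leaf Core object] + [Root Delta]
  take Delta:  [Core object] + [Delta Base Final Leaf Core object] + [Delta]
  take Base:  [Core object] + [Base Final Leaf Core object]
  take Final:  [Core object] + [Final Leaf Core object]
  take Leaf:  [Core object] + [Leaf Core object]
  take Core:  [Core object] + [Core object]
  take object:  [object] + [object]
MRO: Mid Root Delta Base Final Leaf Core object
super() in Final.process on a Mid instance goes to the class after Final in Mid's MRO: Leaf.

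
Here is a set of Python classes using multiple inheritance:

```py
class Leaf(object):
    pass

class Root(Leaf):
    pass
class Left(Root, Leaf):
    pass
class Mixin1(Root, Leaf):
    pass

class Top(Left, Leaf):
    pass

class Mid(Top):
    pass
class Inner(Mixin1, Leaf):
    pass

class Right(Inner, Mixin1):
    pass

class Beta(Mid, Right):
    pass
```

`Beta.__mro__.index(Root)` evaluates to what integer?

L[Beta] = Beta + merge(L[Mid], L[Right], [Mid Right])
  take Mid:  [Mid Top Left Root Leaf object] + [Right Inner Mixin1 Root Leaf object] + [Mid Right]
  take Top:  [Top Left Root Leaf object] + [Right Inner Mixin1 Root Leaf object] + [Right]
  take Left:  [Left Root Leaf object] + [Right Inner Mixin1 Root Leaf object] + [Right]
  take Right:  [Root Leaf object] + [Right Inner Mixin1 Root Leaf object] + [Right]
  take Inner:  [Root Leaf object] + [Inner Mixin1 Root Leaf object]
  take Mixin1:  [Root Leaf object] + [Mixin1 Root Leaf object]
  take Root:  [Root Leaf object] + [Root Leaf object]
  take Leaf:  [Leaf object] + [Leaf object]
  take object:  [object] + [object]
MRO: Beta Mid Top Left Right Inner Mixin1 Root Leaf object
Root sits at index 7.

7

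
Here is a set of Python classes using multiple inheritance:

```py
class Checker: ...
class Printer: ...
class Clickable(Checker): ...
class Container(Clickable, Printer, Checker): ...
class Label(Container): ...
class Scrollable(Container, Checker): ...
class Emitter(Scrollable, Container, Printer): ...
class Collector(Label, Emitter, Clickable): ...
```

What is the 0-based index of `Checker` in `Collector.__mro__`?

7

L[Collector] = Collector + merge(L[Label], L[Emitter], L[Clickable], [Label Emitter Clickable])
  take Label:  [Label Container Clickable Printer Checker object] + [Emitter Scrollable Container Clickable Printer Checker object] + [Clickable Checker object] + [Label Emitter Clickable]
  take Emitter:  [Container Clickable Printer Checker object] + [Emitter Scrollable Container Clickable Printer Checker object] + [Clickable Checker object] + [Emitter Clickable]
  take Scrollable:  [Container Clickable Printer Checker object] + [Scrollable Container Clickable Printer Checker object] + [Clickable Checker object] + [Clickable]
  take Container:  [Container Clickable Printer Checker object] + [Container Clickable Printer Checker object] + [Clickable Checker object] + [Clickable]
  take Clickable:  [Clickable Printer Checker object] + [Clickable Printer Checker object] + [Clickable Checker object] + [Clickable]
  take Printer:  [Printer Checker object] + [Printer Checker object] + [Checker object]
  take Checker:  [Checker object] + [Checker object] + [Checker object]
  take object:  [object] + [object] + [object]
MRO: Collector Label Emitter Scrollable Container Clickable Printer Checker object
Checker sits at index 7.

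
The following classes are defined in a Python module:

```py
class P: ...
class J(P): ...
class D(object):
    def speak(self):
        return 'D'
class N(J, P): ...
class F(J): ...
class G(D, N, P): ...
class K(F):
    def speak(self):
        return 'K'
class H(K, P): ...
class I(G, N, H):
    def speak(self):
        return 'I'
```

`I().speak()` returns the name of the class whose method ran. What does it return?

I

L[I] = I + merge(L[G], L[N], L[H], [G N H])
  take G:  [G D N J P object] + [N J P object] + [H K F J P object] + [G N H]
  take D:  [D N J P object] + [N J P object] + [H K F J P object] + [N H]
  take N:  [N J P object] + [N J P object] + [H K F J P object] + [N H]
  take H:  [J P object] + [J P object] + [H K F J P object] + [H]
  take K:  [J P object] + [J P object] + [K F J P object]
  take F:  [J P object] + [J P object] + [F J P object]
  take J:  [J P object] + [J P object] + [J P object]
  take P:  [P object] + [P object] + [P object]
  take object:  [object] + [object] + [object]
MRO: I G D N H K F J P object
speak is defined in: D, I, K. First along the MRO is I.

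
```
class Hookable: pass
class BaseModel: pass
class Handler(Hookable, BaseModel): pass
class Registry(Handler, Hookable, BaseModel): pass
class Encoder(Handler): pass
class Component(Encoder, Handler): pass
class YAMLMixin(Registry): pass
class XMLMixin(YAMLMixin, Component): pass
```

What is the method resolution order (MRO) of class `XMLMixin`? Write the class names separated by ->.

L[XMLMixin] = XMLMixin + merge(L[YAMLMixin], L[Component], [YAMLMixin Component])
  take YAMLMixin:  [YAMLMixin Registry Handler Hookable BaseModel object] + [Component Encoder Handler Hookable BaseModel object] + [YAMLMixin Component]
  take Registry:  [Registry Handler Hookable BaseModel object] + [Component Encoder Handler Hookable BaseModel object] + [Component]
  take Component:  [Handler Hookable BaseModel object] + [Component Encoder Handler Hookable BaseModel object] + [Component]
  take Encoder:  [Handler Hookable BaseModel object] + [Encoder Handler Hookable BaseModel object]
  take Handler:  [Handler Hookable BaseModel object] + [Handler Hookable BaseModel object]
  take Hookable:  [Hookable BaseModel object] + [Hookable BaseModel object]
  take BaseModel:  [BaseModel object] + [BaseModel object]
  take object:  [object] + [object]

XMLMixin -> YAMLMixin -> Registry -> Component -> Encoder -> Handler -> Hookable -> BaseModel -> object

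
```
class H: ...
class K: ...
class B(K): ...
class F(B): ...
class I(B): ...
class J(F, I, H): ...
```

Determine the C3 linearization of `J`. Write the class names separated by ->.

J -> F -> I -> B -> K -> H -> object

L[J] = J + merge(L[F], L[I], L[H], [F I H])
  take F:  [F B K object] + [I B K object] + [H object] + [F I H]
  take I:  [B K object] + [I B K object] + [H object] + [I H]
  take B:  [B K object] + [B K object] + [H object] + [H]
  take K:  [K object] + [K object] + [H object] + [H]
  take H:  [object] + [object] + [H object] + [H]
  take object:  [object] + [object] + [object]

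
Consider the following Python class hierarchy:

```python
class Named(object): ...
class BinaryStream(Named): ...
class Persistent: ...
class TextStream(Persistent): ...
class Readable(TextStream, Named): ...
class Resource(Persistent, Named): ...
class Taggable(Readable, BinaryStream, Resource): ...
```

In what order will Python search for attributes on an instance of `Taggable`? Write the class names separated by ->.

Taggable -> Readable -> TextStream -> BinaryStream -> Resource -> Persistent -> Named -> object

L[Taggable] = Taggable + merge(L[Readable], L[BinaryStream], L[Resource], [Readable BinaryStream Resource])
  take Readable:  [Readable TextStream Persistent Named object] + [BinaryStream Named object] + [Resource Persistent Named object] + [Readable BinaryStream Resource]
  take TextStream:  [TextStream Persistent Named object] + [BinaryStream Named object] + [Resource Persistent Named object] + [BinaryStream Resource]
  take BinaryStream:  [Persistent Named object] + [BinaryStream Named object] + [Resource Persistent Named object] + [BinaryStream Resource]
  take Resource:  [Persistent Named object] + [Named object] + [Resource Persistent Named object] + [Resource]
  take Persistent:  [Persistent Named object] + [Named object] + [Persistent Named object]
  take Named:  [Named object] + [Named object] + [Named object]
  take object:  [object] + [object] + [object]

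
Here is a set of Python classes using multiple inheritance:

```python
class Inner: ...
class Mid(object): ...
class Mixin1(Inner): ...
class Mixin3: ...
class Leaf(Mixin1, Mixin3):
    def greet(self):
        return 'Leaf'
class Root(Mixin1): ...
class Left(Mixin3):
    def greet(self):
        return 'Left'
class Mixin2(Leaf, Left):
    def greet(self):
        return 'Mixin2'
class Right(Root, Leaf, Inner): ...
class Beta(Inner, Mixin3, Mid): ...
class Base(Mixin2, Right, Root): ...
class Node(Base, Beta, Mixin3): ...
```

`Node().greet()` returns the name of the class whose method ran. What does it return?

L[Node] = Node + merge(L[Base], L[Beta], L[Mixin3], [Base Beta Mixin3])
  take Base:  [Base Mixin2 Right Root Leaf Mixin1 Inner Left Mixin3 object] + [Beta Inner Mixin3 Mid object] + [Mixin3 object] + [Base Beta Mixin3]
  take Mixin2:  [Mixin2 Right Root Leaf Mixin1 Inner Left Mixin3 object] + [Beta Inner Mixin3 Mid object] + [Mixin3 object] + [Beta Mixin3]
  take Right:  [Right Root Leaf Mixin1 Inner Left Mixin3 object] + [Beta Inner Mixin3 Mid object] + [Mixin3 object] + [Beta Mixin3]
  take Root:  [Root Leaf Mixin1 Inner Left Mixin3 object] + [Beta Inner Mixin3 Mid object] + [Mixin3 object] + [Beta Mixin3]
  take Leaf:  [Leaf Mixin1 Inner Left Mixin3 object] + [Beta Inner Mixin3 Mid object] + [Mixin3 object] + [Beta Mixin3]
  take Mixin1:  [Mixin1 Inner Left Mixin3 object] + [Beta Inner Mixin3 Mid object] + [Mixin3 object] + [Beta Mixin3]
  take Beta:  [Inner Left Mixin3 object] + [Beta Inner Mixin3 Mid object] + [Mixin3 object] + [Beta Mixin3]
  take Inner:  [Inner Left Mixin3 object] + [Inner Mixin3 Mid object] + [Mixin3 object] + [Mixin3]
  take Left:  [Left Mixin3 object] + [Mixin3 Mid object] + [Mixin3 object] + [Mixin3]
  take Mixin3:  [Mixin3 object] + [Mixin3 Mid object] + [Mixin3 object] + [Mixin3]
  take Mid:  [object] + [Mid object] + [object]
  take object:  [object] + [object] + [object]
MRO: Node Base Mixin2 Right Root Leaf Mixin1 Beta Inner Left Mixin3 Mid object
greet is defined in: Leaf, Left, Mixin2. First along the MRO is Mixin2.

Mixin2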